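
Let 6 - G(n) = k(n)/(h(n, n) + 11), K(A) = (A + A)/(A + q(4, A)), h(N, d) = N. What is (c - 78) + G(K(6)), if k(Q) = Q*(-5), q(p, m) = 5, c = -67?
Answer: -18427/133 ≈ -138.55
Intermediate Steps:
k(Q) = -5*Q
K(A) = 2*A/(5 + A) (K(A) = (A + A)/(A + 5) = (2*A)/(5 + A) = 2*A/(5 + A))
G(n) = 6 + 5*n/(11 + n) (G(n) = 6 - (-5*n)/(n + 11) = 6 - (-5*n)/(11 + n) = 6 - (-5)*n/(11 + n) = 6 + 5*n/(11 + n))
(c - 78) + G(K(6)) = (-67 - 78) + 11*(6 + 2*6/(5 + 6))/(11 + 2*6/(5 + 6)) = -145 + 11*(6 + 2*6/11)/(11 + 2*6/11) = -145 + 11*(6 + 2*6*(1/11))/(11 + 2*6*(1/11)) = -145 + 11*(6 + 12/11)/(11 + 12/11) = -145 + 11*(78/11)/(133/11) = -145 + 11*(11/133)*(78/11) = -145 + 858/133 = -18427/133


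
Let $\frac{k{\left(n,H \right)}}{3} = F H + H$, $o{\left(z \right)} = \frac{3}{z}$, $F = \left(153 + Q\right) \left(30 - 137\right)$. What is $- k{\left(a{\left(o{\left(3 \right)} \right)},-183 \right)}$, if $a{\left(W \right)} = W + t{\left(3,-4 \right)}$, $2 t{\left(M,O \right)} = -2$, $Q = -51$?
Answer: $-5991237$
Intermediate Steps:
$t{\left(M,O \right)} = -1$ ($t{\left(M,O \right)} = \frac{1}{2} \left(-2\right) = -1$)
$F = -10914$ ($F = \left(153 - 51\right) \left(30 - 137\right) = 102 \left(-107\right) = -10914$)
$a{\left(W \right)} = -1 + W$ ($a{\left(W \right)} = W - 1 = -1 + W$)
$k{\left(n,H \right)} = - 32739 H$ ($k{\left(n,H \right)} = 3 \left(- 10914 H + H\right) = 3 \left(- 10913 H\right) = - 32739 H$)
$- k{\left(a{\left(o{\left(3 \right)} \right)},-183 \right)} = - \left(-32739\right) \left(-183\right) = \left(-1\right) 5991237 = -5991237$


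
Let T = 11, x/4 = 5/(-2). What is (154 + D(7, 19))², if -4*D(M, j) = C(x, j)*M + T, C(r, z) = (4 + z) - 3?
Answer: 216225/16 ≈ 13514.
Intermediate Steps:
x = -10 (x = 4*(5/(-2)) = 4*(5*(-½)) = 4*(-5/2) = -10)
C(r, z) = 1 + z
D(M, j) = -11/4 - M*(1 + j)/4 (D(M, j) = -((1 + j)*M + 11)/4 = -(M*(1 + j) + 11)/4 = -(11 + M*(1 + j))/4 = -11/4 - M*(1 + j)/4)
(154 + D(7, 19))² = (154 + (-11/4 - ¼*7*(1 + 19)))² = (154 + (-11/4 - ¼*7*20))² = (154 + (-11/4 - 35))² = (154 - 151/4)² = (465/4)² = 216225/16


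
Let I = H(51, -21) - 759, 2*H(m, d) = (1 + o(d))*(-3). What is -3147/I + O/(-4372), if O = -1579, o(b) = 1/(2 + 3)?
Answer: 1558332/346481 ≈ 4.4976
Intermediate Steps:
o(b) = 1/5
H(m, d) = -9/5 (H(m, d) = ((1 + 1/5)*(-3))/2 = ((6/5)*(-3))/2 = (1/2)*(-18/5) = -9/5)
I = -3804/5 (I = -9/5 - 759 = -3804/5 ≈ -760.80)
-3147/I + O/(-4372) = -3147/(-3804/5) - 1579/(-4372) = -3147*(-5/3804) - 1579*(-1/4372) = 5245/1268 + 1579/4372 = 1558332/346481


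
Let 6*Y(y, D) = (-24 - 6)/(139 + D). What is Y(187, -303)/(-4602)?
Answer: -5/754728 ≈ -6.6249e-6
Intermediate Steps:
Y(y, D) = -5/(139 + D) (Y(y, D) = ((-24 - 6)/(139 + D))/6 = (-30/(139 + D))/6 = -5/(139 + D))
Y(187, -303)/(-4602) = -5/(139 - 303)/(-4602) = -5/(-164)*(-1/4602) = -5*(-1/164)*(-1/4602) = (5/164)*(-1/4602) = -5/754728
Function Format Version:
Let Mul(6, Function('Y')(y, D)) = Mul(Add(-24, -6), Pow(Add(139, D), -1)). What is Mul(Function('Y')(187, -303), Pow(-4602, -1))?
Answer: Rational(-5, 754728) ≈ -6.6249e-6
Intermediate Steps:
Function('Y')(y, D) = Mul(-5, Pow(Add(139, D), -1)) (Function('Y')(y, D) = Mul(Rational(1, 6), Mul(Add(-24, -6), Pow(Add(139, D), -1))) = Mul(Rational(1, 6), Mul(-30, Pow(Add(139, D), -1))) = Mul(-5, Pow(Add(139, D), -1)))
Mul(Function('Y')(187, -303), Pow(-4602, -1)) = Mul(Mul(-5, Pow(Add(139, -303), -1)), Pow(-4602, -1)) = Mul(Mul(-5, Pow(-164, -1)), Rational(-1, 4602)) = Mul(Mul(-5, Rational(-1, 164)), Rational(-1, 4602)) = Mul(Rational(5, 164), Rational(-1, 4602)) = Rational(-5, 754728)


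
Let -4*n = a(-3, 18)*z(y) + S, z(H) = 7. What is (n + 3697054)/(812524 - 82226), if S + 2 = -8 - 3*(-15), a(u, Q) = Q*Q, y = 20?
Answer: 14785913/2921192 ≈ 5.0616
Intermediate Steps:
a(u, Q) = Q**2
S = 35 (S = -2 + (-8 - 3*(-15)) = -2 + (-8 + 45) = -2 + 37 = 35)
n = -2303/4 (n = -(18**2*7 + 35)/4 = -(324*7 + 35)/4 = -(2268 + 35)/4 = -1/4*2303 = -2303/4 ≈ -575.75)
(n + 3697054)/(812524 - 82226) = (-2303/4 + 3697054)/(812524 - 82226) = (14785913/4)/730298 = (14785913/4)*(1/730298) = 14785913/2921192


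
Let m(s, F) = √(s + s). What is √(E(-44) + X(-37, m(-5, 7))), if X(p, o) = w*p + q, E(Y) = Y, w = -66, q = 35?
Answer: √2433 ≈ 49.325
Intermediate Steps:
m(s, F) = √2*√s (m(s, F) = √(2*s) = √2*√s)
X(p, o) = 35 - 66*p (X(p, o) = -66*p + 35 = 35 - 66*p)
√(E(-44) + X(-37, m(-5, 7))) = √(-44 + (35 - 66*(-37))) = √(-44 + (35 + 2442)) = √(-44 + 2477) = √2433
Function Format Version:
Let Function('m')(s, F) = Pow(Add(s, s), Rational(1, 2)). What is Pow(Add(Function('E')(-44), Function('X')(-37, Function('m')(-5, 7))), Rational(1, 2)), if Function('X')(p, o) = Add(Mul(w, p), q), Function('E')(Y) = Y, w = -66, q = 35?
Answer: Pow(2433, Rational(1, 2)) ≈ 49.325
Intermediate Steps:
Function('m')(s, F) = Mul(Pow(2, Rational(1, 2)), Pow(s, Rational(1, 2))) (Function('m')(s, F) = Pow(Mul(2, s), Rational(1, 2)) = Mul(Pow(2, Rational(1, 2)), Pow(s, Rational(1, 2))))
Function('X')(p, o) = Add(35, Mul(-66, p)) (Function('X')(p, o) = Add(Mul(-66, p), 35) = Add(35, Mul(-66, p)))
Pow(Add(Function('E')(-44), Function('X')(-37, Function('m')(-5, 7))), Rational(1, 2)) = Pow(Add(-44, Add(35, Mul(-66, -37))), Rational(1, 2)) = Pow(Add(-44, Add(35, 2442)), Rational(1, 2)) = Pow(Add(-44, 2477), Rational(1, 2)) = Pow(2433, Rational(1, 2))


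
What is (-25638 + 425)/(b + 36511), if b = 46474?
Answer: -25213/82985 ≈ -0.30383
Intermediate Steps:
(-25638 + 425)/(b + 36511) = (-25638 + 425)/(46474 + 36511) = -25213/82985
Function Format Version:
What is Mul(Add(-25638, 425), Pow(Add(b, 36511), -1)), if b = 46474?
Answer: Rational(-25213, 82985) ≈ -0.30383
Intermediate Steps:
Mul(Add(-25638, 425), Pow(Add(b, 36511), -1)) = Mul(Add(-25638, 425), Pow(Add(46474, 36511), -1)) = Mul(-25213, Pow(82985, -1)) = Mul(-25213, Rational(1, 82985)) = Rational(-25213, 82985)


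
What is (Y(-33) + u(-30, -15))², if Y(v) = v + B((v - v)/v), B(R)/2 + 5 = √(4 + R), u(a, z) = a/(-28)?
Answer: 281961/196 ≈ 1438.6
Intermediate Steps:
u(a, z) = -a/28 (u(a, z) = a*(-1/28) = -a/28)
B(R) = -10 + 2*√(4 + R)
Y(v) = -6 + v (Y(v) = v + (-10 + 2*√(4 + (v - v)/v)) = v + (-10 + 2*√(4 + 0/v)) = v + (-10 + 2*√(4 + 0)) = v + (-10 + 2*√4) = v + (-10 + 2*2) = v + (-10 + 4) = v - 6 = -6 + v)
(Y(-33) + u(-30, -15))² = ((-6 - 33) - 1/28*(-30))² = (-39 + 15/14)² = (-531/14)² = 281961/196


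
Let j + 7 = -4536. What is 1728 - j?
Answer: 6271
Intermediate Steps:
j = -4543 (j = -7 - 4536 = -4543)
1728 - j = 1728 - 1*(-4543) = 1728 + 4543 = 6271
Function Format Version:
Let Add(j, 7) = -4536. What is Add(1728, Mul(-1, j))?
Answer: 6271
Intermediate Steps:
j = -4543 (j = Add(-7, -4536) = -4543)
Add(1728, Mul(-1, j)) = Add(1728, Mul(-1, -4543)) = Add(1728, 4543) = 6271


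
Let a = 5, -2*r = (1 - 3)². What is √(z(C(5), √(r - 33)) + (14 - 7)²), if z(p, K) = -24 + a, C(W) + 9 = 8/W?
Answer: √30 ≈ 5.4772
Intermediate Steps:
C(W) = -9 + 8/W
r = -2 (r = -(1 - 3)²/2 = -½*(-2)² = -½*4 = -2)
z(p, K) = -19 (z(p, K) = -24 + 5 = -19)
√(z(C(5), √(r - 33)) + (14 - 7)²) = √(-19 + (14 - 7)²) = √(-19 + 7²) = √(-19 + 49) = √30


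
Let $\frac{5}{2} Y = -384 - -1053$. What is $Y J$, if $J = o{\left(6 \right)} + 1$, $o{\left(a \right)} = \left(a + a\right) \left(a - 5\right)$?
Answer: $\frac{17394}{5} \approx 3478.8$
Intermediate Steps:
$o{\left(a \right)} = 2 a \left(-5 + a\right)$
$Y = \frac{1338}{5}$ ($Y = \frac{2 \left(-384 - -1053\right)}{5} = \frac{2 \left(-384 + 1053\right)}{5} = \frac{2}{5} \cdot 669 = \frac{1338}{5} \approx 267.6$)
$J = 13$ ($J = 2 \cdot 6 \left(-5 + 6\right) + 1 = 2 \cdot 6 \cdot 1 + 1 = 12 + 1 = 13$)
$Y J = \frac{1338}{5} \cdot 13 = \frac{17394}{5}$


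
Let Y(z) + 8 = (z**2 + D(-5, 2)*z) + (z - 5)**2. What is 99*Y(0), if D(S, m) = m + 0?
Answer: 1683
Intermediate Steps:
D(S, m) = m
Y(z) = -8 + z**2 + (-5 + z)**2 + 2*z (Y(z) = -8 + ((z**2 + 2*z) + (z - 5)**2) = -8 + ((z**2 + 2*z) + (-5 + z)**2) = -8 + (z**2 + (-5 + z)**2 + 2*z) = -8 + z**2 + (-5 + z)**2 + 2*z)
99*Y(0) = 99*(17 - 8*0 + 2*0**2) = 99*(17 + 0 + 2*0) = 99*(17 + 0 + 0) = 99*17 = 1683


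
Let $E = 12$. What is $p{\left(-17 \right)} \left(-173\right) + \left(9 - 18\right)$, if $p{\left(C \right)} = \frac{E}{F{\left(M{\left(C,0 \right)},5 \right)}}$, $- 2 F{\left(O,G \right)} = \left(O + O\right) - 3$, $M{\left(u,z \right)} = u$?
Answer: $- \frac{4485}{37} \approx -121.22$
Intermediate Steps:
$F{\left(O,G \right)} = \frac{3}{2} - O$ ($F{\left(O,G \right)} = - \frac{\left(O + O\right) - 3}{2} = - \frac{2 O - 3}{2} = - \frac{-3 + 2 O}{2} = \frac{3}{2} - O$)
$p{\left(C \right)} = \frac{12}{\frac{3}{2} - C}$
$p{\left(-17 \right)} \left(-173\right) + \left(9 - 18\right) = - \frac{24}{-3 + 2 \left(-17\right)} \left(-173\right) + \left(9 - 18\right) = - \frac{24}{-3 - 34} \left(-173\right) + \left(9 - 18\right) = - \frac{24}{-37} \left(-173\right) - 9 = \left(-24\right) \left(- \frac{1}{37}\right) \left(-173\right) - 9 = \frac{24}{37} \left(-173\right) - 9 = - \frac{4152}{37} - 9 = - \frac{4485}{37}$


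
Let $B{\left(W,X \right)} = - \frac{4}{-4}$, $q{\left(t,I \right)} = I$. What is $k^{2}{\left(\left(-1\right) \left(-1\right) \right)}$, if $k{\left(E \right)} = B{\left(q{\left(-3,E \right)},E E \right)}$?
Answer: $1$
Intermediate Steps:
$B{\left(W,X \right)} = 1$ ($B{\left(W,X \right)} = \left(-4\right) \left(- \frac{1}{4}\right) = 1$)
$k{\left(E \right)} = 1$
$k^{2}{\left(\left(-1\right) \left(-1\right) \right)} = 1^{2} = 1$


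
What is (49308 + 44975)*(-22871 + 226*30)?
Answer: -1517107753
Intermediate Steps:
(49308 + 44975)*(-22871 + 226*30) = 94283*(-22871 + 6780) = 94283*(-16091) = -1517107753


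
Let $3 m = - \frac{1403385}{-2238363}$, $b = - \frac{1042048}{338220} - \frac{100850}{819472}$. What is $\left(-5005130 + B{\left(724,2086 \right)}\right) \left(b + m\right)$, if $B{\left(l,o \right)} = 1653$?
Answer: $\frac{14347145484547842340797}{957390065652040} \approx 1.4986 \cdot 10^{7}$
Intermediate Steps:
$b = - \frac{111004830707}{34645227480}$ ($b = \left(-1042048\right) \frac{1}{338220} - \frac{50425}{409736} = - \frac{260512}{84555} - \frac{50425}{409736} = - \frac{111004830707}{34645227480} \approx -3.204$)
$m = \frac{467795}{2238363}$ ($m = \frac{\left(-1403385\right) \frac{1}{-2238363}}{3} = \frac{\left(-1403385\right) \left(- \frac{1}{2238363}\right)}{3} = \frac{1}{3} \cdot \frac{467795}{746121} = \frac{467795}{2238363} \approx 0.20899$)
$\left(-5005130 + B{\left(724,2086 \right)}\right) \left(b + m\right) = \left(-5005130 + 1653\right) \left(- \frac{111004830707}{34645227480} + \frac{467795}{2238363}\right) = \left(-5003477\right) \left(- \frac{2867435082553161}{957390065652040}\right) = \frac{14347145484547842340797}{957390065652040}$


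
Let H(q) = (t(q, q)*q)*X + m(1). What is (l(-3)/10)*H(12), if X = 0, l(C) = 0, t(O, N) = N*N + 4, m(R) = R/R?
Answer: 0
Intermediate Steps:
m(R) = 1
t(O, N) = 4 + N**2 (t(O, N) = N**2 + 4 = 4 + N**2)
H(q) = 1 (H(q) = ((4 + q**2)*q)*0 + 1 = (q*(4 + q**2))*0 + 1 = 0 + 1 = 1)
(l(-3)/10)*H(12) = (0/10)*1 = (0*(1/10))*1 = 0*1 = 0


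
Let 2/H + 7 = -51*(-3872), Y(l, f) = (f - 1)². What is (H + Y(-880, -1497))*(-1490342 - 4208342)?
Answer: -2525156688492581608/197465 ≈ -1.2788e+13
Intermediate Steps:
Y(l, f) = (-1 + f)²
H = 2/197465 (H = 2/(-7 - 51*(-3872)) = 2/(-7 + 197472) = 2/197465 ≈ 1.0128e-5)
(H + Y(-880, -1497))*(-1490342 - 4208342) = (2/197465 + (-1 - 1497)²)*(-1490342 - 4208342) = (2/197465 + (-1498)²)*(-5698684) = (2/197465 + 2244004)*(-5698684) = (443112249862/197465)*(-5698684) = -2525156688492581608/197465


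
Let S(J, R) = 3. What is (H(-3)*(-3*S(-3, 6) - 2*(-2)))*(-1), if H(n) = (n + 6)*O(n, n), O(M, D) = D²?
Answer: 135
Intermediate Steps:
H(n) = n²*(6 + n) (H(n) = (n + 6)*n² = (6 + n)*n² = n²*(6 + n))
(H(-3)*(-3*S(-3, 6) - 2*(-2)))*(-1) = (((-3)²*(6 - 3))*(-3*3 - 2*(-2)))*(-1) = ((9*3)*(-9 + 4))*(-1) = (27*(-5))*(-1) = -135*(-1) = 135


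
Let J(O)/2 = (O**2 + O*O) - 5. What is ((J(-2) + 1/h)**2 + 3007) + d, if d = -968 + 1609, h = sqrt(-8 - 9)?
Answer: 62627/17 - 12*I*sqrt(17)/17 ≈ 3683.9 - 2.9104*I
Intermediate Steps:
h = I*sqrt(17) (h = sqrt(-17) = I*sqrt(17) ≈ 4.1231*I)
d = 641
J(O) = -10 + 4*O**2 (J(O) = 2*((O**2 + O*O) - 5) = 2*((O**2 + O**2) - 5) = 2*(2*O**2 - 5) = 2*(-5 + 2*O**2) = -10 + 4*O**2)
((J(-2) + 1/h)**2 + 3007) + d = (((-10 + 4*(-2)**2) + 1/(I*sqrt(17)))**2 + 3007) + 641 = (((-10 + 4*4) - I*sqrt(17)/17)**2 + 3007) + 641 = (((-10 + 16) - I*sqrt(17)/17)**2 + 3007) + 641 = ((6 - I*sqrt(17)/17)**2 + 3007) + 641 = (3007 + (6 - I*sqrt(17)/17)**2) + 641 = 3648 + (6 - I*sqrt(17)/17)**2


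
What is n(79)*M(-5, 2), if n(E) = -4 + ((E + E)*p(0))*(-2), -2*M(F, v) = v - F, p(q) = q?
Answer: 14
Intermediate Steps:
M(F, v) = F/2 - v/2 (M(F, v) = -(v - F)/2 = F/2 - v/2)
n(E) = -4 (n(E) = -4 + ((E + E)*0)*(-2) = -4 + ((2*E)*0)*(-2) = -4 + 0*(-2) = -4 + 0 = -4)
n(79)*M(-5, 2) = -4*((1/2)*(-5) - 1/2*2) = -4*(-5/2 - 1) = -4*(-7/2) = 14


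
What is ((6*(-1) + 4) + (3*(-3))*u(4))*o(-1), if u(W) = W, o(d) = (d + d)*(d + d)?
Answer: -152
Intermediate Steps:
o(d) = 4*d² (o(d) = (2*d)*(2*d) = 4*d²)
((6*(-1) + 4) + (3*(-3))*u(4))*o(-1) = ((6*(-1) + 4) + (3*(-3))*4)*(4*(-1)²) = ((-6 + 4) - 9*4)*(4*1) = (-2 - 36)*4 = -38*4 = -152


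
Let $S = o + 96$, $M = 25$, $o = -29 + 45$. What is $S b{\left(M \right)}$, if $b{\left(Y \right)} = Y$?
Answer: $2800$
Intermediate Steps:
$o = 16$
$S = 112$ ($S = 16 + 96 = 112$)
$S b{\left(M \right)} = 112 \cdot 25 = 2800$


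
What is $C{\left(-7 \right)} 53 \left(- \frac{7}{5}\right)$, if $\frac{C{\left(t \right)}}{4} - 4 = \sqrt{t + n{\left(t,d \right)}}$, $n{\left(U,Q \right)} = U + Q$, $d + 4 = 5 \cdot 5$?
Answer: $- \frac{5936}{5} - \frac{1484 \sqrt{7}}{5} \approx -1972.5$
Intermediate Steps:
$d = 21$ ($d = -4 + 5 \cdot 5 = -4 + 25 = 21$)
$n{\left(U,Q \right)} = Q + U$
$C{\left(t \right)} = 16 + 4 \sqrt{21 + 2 t}$ ($C{\left(t \right)} = 16 + 4 \sqrt{t + \left(21 + t\right)} = 16 + 4 \sqrt{21 + 2 t}$)
$C{\left(-7 \right)} 53 \left(- \frac{7}{5}\right) = \left(16 + 4 \sqrt{21 + 2 \left(-7\right)}\right) 53 \left(- \frac{7}{5}\right) = \left(16 + 4 \sqrt{21 - 14}\right) 53 \left(\left(-7\right) \frac{1}{5}\right) = \left(16 + 4 \sqrt{7}\right) 53 \left(- \frac{7}{5}\right) = \left(16 + 4 \sqrt{7}\right) \left(- \frac{371}{5}\right) = - \frac{5936}{5} - \frac{1484 \sqrt{7}}{5}$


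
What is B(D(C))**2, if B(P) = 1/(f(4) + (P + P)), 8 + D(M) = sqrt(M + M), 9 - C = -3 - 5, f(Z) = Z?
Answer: 1/(4*(-6 + sqrt(34))**2) ≈ 8.7482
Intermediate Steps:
C = 17 (C = 9 - (-3 - 5) = 9 - 1*(-8) = 9 + 8 = 17)
D(M) = -8 + sqrt(2)*sqrt(M) (D(M) = -8 + sqrt(M + M) = -8 + sqrt(2*M) = -8 + sqrt(2)*sqrt(M))
B(P) = 1/(4 + 2*P) (B(P) = 1/(4 + (P + P)) = 1/(4 + 2*P))
B(D(C))**2 = (1/(2*(2 + (-8 + sqrt(2)*sqrt(17)))))**2 = (1/(2*(2 + (-8 + sqrt(34)))))**2 = (1/(2*(-6 + sqrt(34))))**2 = 1/(4*(-6 + sqrt(34))**2)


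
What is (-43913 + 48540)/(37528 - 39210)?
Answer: -4627/1682 ≈ -2.7509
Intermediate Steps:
(-43913 + 48540)/(37528 - 39210) = 4627/(-1682) = 4627*(-1/1682) = -4627/1682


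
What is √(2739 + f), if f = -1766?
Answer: √973 ≈ 31.193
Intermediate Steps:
√(2739 + f) = √(2739 - 1766) = √973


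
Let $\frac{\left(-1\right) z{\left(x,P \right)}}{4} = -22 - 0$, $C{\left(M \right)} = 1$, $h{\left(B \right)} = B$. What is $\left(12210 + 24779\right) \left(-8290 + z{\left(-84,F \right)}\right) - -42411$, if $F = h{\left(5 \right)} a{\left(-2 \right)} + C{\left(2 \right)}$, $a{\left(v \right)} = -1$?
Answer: $-303341367$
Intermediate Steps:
$F = -4$ ($F = 5 \left(-1\right) + 1 = -5 + 1 = -4$)
$z{\left(x,P \right)} = 88$ ($z{\left(x,P \right)} = - 4 \left(-22 - 0\right) = - 4 \left(-22 + 0\right) = \left(-4\right) \left(-22\right) = 88$)
$\left(12210 + 24779\right) \left(-8290 + z{\left(-84,F \right)}\right) - -42411 = \left(12210 + 24779\right) \left(-8290 + 88\right) - -42411 = 36989 \left(-8202\right) + 42411 = -303383778 + 42411 = -303341367$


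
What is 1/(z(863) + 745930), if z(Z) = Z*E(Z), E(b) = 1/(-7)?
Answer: 7/5220647 ≈ 1.3408e-6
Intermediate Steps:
E(b) = -1/7 (E(b) = 1*(-1/7) = -1/7)
z(Z) = -Z/7 (z(Z) = Z*(-1/7) = -Z/7)
1/(z(863) + 745930) = 1/(-1/7*863 + 745930) = 1/(-863/7 + 745930) = 1/(5220647/7) = 7/5220647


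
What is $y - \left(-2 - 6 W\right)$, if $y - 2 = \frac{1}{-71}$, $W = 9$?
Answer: $\frac{4117}{71} \approx 57.986$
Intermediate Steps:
$y = \frac{141}{71}$ ($y = 2 + \frac{1}{-71} = 2 - \frac{1}{71} = \frac{141}{71} \approx 1.9859$)
$y - \left(-2 - 6 W\right) = \frac{141}{71} - \left(-2 - 54\right) = \frac{141}{71} - -56 = \frac{141}{71} + 56 = \frac{4117}{71}$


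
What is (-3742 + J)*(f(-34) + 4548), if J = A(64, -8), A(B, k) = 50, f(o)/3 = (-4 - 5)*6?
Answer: -16193112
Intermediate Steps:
f(o) = -162 (f(o) = 3*((-4 - 5)*6) = 3*(-9*6) = 3*(-54) = -162)
J = 50
(-3742 + J)*(f(-34) + 4548) = (-3742 + 50)*(-162 + 4548) = -3692*4386 = -16193112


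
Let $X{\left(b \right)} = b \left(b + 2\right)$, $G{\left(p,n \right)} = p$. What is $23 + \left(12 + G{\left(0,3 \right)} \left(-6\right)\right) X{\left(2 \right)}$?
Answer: $119$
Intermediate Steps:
$X{\left(b \right)} = b \left(2 + b\right)$
$23 + \left(12 + G{\left(0,3 \right)} \left(-6\right)\right) X{\left(2 \right)} = 23 + \left(12 + 0 \left(-6\right)\right) 2 \left(2 + 2\right) = 23 + \left(12 + 0\right) 2 \cdot 4 = 23 + 12 \cdot 8 = 23 + 96 = 119$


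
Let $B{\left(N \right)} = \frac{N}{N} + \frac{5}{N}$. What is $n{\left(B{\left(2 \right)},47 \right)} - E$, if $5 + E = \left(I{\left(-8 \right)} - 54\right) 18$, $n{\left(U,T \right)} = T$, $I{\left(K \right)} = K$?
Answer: $1168$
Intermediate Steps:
$B{\left(N \right)} = 1 + \frac{5}{N}$
$E = -1121$ ($E = -5 + \left(-8 - 54\right) 18 = -5 - 1116 = -1121$)
$n{\left(B{\left(2 \right)},47 \right)} - E = 47 - -1121 = 47 + 1121 = 1168$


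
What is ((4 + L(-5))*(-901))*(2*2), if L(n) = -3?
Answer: -3604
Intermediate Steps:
((4 + L(-5))*(-901))*(2*2) = ((4 - 3)*(-901))*(2*2) = (1*(-901))*4 = -901*4 = -3604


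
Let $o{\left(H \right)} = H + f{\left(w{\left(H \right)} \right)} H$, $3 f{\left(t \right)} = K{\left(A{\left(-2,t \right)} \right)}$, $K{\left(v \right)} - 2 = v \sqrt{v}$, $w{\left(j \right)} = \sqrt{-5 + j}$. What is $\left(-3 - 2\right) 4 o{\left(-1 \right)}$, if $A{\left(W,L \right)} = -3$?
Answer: $\frac{100}{3} - 20 i \sqrt{3} \approx 33.333 - 34.641 i$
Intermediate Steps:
$K{\left(v \right)} = 2 + v^{\frac{3}{2}}$ ($K{\left(v \right)} = 2 + v \sqrt{v} = 2 + v^{\frac{3}{2}}$)
$f{\left(t \right)} = \frac{2}{3} - i \sqrt{3}$ ($f{\left(t \right)} = \frac{2 + \left(-3\right)^{\frac{3}{2}}}{3} = \frac{2 - 3 i \sqrt{3}}{3} = \frac{2}{3} - i \sqrt{3}$)
$o{\left(H \right)} = H + H \left(\frac{2}{3} - i \sqrt{3}\right)$ ($o{\left(H \right)} = H + \left(\frac{2}{3} - i \sqrt{3}\right) H = H + H \left(\frac{2}{3} - i \sqrt{3}\right)$)
$\left(-3 - 2\right) 4 o{\left(-1 \right)} = \left(-3 - 2\right) 4 \cdot \frac{1}{3} \left(-1\right) \left(5 - 3 i \sqrt{3}\right) = \left(-5\right) 4 \left(- \frac{5}{3} + i \sqrt{3}\right) = - 20 \left(- \frac{5}{3} + i \sqrt{3}\right) = \frac{100}{3} - 20 i \sqrt{3}$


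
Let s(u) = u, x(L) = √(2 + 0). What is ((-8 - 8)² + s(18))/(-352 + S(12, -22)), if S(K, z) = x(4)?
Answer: -48224/61951 - 137*√2/61951 ≈ -0.78155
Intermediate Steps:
x(L) = √2
S(K, z) = √2
((-8 - 8)² + s(18))/(-352 + S(12, -22)) = ((-8 - 8)² + 18)/(-352 + √2) = ((-16)² + 18)/(-352 + √2) = (256 + 18)/(-352 + √2) = 274/(-352 + √2)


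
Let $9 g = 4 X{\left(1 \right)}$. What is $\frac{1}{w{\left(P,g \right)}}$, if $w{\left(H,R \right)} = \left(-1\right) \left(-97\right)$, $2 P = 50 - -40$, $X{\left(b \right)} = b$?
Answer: $\frac{1}{97} \approx 0.010309$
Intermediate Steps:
$g = \frac{4}{9}$ ($g = \frac{4 \cdot 1}{9} = \frac{1}{9} \cdot 4 = \frac{4}{9} \approx 0.44444$)
$P = 45$ ($P = \frac{50 - -40}{2} = \frac{50 + 40}{2} = \frac{1}{2} \cdot 90 = 45$)
$w{\left(H,R \right)} = 97$
$\frac{1}{w{\left(P,g \right)}} = \frac{1}{97}$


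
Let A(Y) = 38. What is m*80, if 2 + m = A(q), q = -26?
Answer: 2880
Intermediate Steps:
m = 36 (m = -2 + 38 = 36)
m*80 = 36*80 = 2880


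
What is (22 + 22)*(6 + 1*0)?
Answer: 264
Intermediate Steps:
(22 + 22)*(6 + 1*0) = 44*(6 + 0) = 44*6 = 264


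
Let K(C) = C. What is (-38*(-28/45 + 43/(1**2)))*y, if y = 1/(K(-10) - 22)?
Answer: 36233/720 ≈ 50.324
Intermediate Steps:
y = -1/32 (y = 1/(-10 - 22) = 1/(-32) = -1/32 ≈ -0.031250)
(-38*(-28/45 + 43/(1**2)))*y = -38*(-28/45 + 43/(1**2))*(-1/32) = -38*(-28*1/45 + 43/1)*(-1/32) = -38*(-28/45 + 43*1)*(-1/32) = -38*(-28/45 + 43)*(-1/32) = -38*1907/45*(-1/32) = -72466/45*(-1/32) = 36233/720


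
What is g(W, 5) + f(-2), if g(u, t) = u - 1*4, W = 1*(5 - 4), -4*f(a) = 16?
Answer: -7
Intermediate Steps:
f(a) = -4 (f(a) = -1/4*16 = -4)
W = 1 (W = 1*1 = 1)
g(u, t) = -4 + u (g(u, t) = u - 4 = -4 + u)
g(W, 5) + f(-2) = (-4 + 1) - 4 = -3 - 4 = -7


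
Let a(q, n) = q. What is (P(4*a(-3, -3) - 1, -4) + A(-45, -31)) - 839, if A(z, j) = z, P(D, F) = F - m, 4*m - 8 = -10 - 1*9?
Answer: -3541/4 ≈ -885.25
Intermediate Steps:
m = -11/4 (m = 2 + (-10 - 1*9)/4 = 2 + (-10 - 9)/4 = 2 + (1/4)*(-19) = 2 - 19/4 = -11/4 ≈ -2.7500)
P(D, F) = 11/4 + F (P(D, F) = F - 1*(-11/4) = F + 11/4 = 11/4 + F)
(P(4*a(-3, -3) - 1, -4) + A(-45, -31)) - 839 = ((11/4 - 4) - 45) - 839 = (-5/4 - 45) - 839 = -185/4 - 839 = -3541/4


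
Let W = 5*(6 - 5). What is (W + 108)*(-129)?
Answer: -14577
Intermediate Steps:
W = 5 (W = 5*1 = 5)
(W + 108)*(-129) = (5 + 108)*(-129) = 113*(-129) = -14577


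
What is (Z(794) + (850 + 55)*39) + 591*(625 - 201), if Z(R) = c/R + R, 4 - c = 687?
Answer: 227617679/794 ≈ 2.8667e+5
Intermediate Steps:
c = -683 (c = 4 - 1*687 = 4 - 687 = -683)
Z(R) = R - 683/R (Z(R) = -683/R + R = R - 683/R)
(Z(794) + (850 + 55)*39) + 591*(625 - 201) = ((794 - 683/794) + (850 + 55)*39) + 591*(625 - 201) = ((794 - 683*1/794) + 905*39) + 591*424 = ((794 - 683/794) + 35295) + 250584 = (629753/794 + 35295) + 250584 = 28653983/794 + 250584 = 227617679/794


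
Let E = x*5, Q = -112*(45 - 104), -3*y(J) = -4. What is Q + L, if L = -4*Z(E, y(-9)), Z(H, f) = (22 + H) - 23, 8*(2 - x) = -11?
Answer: 13089/2 ≈ 6544.5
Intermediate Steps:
y(J) = 4/3 (y(J) = -⅓*(-4) = 4/3)
x = 27/8 (x = 2 - ⅛*(-11) = 2 + 11/8 = 27/8 ≈ 3.3750)
Q = 6608 (Q = -112*(-59) = 6608)
E = 135/8 (E = (27/8)*5 = 135/8 ≈ 16.875)
Z(H, f) = -1 + H
L = -127/2 (L = -4*(-1 + 135/8) = -4*127/8 = -127/2 ≈ -63.500)
Q + L = 6608 - 127/2 = 13089/2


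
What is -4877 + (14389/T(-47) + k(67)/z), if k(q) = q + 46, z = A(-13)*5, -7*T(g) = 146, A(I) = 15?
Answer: -60940877/10950 ≈ -5565.4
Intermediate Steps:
T(g) = -146/7 (T(g) = -⅐*146 = -146/7)
z = 75 (z = 15*5 = 75)
k(q) = 46 + q
-4877 + (14389/T(-47) + k(67)/z) = -4877 + (14389/(-146/7) + (46 + 67)/75) = -4877 + (14389*(-7/146) + 113*(1/75)) = -4877 + (-100723/146 + 113/75) = -4877 - 7537727/10950 = -60940877/10950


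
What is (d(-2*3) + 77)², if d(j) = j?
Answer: 5041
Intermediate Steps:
(d(-2*3) + 77)² = (-2*3 + 77)² = (-6 + 77)² = 71² = 5041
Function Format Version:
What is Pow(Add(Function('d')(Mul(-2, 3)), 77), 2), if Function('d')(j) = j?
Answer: 5041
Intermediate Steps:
Pow(Add(Function('d')(Mul(-2, 3)), 77), 2) = Pow(Add(Mul(-2, 3), 77), 2) = Pow(Add(-6, 77), 2) = Pow(71, 2) = 5041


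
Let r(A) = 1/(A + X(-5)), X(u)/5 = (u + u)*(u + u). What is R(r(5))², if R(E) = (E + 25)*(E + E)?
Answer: 637663504/65037750625 ≈ 0.0098045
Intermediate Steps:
X(u) = 20*u² (X(u) = 5*((u + u)*(u + u)) = 5*((2*u)*(2*u)) = 5*(4*u²) = 20*u²)
r(A) = 1/(500 + A) (r(A) = 1/(A + 20*(-5)²) = 1/(A + 20*25) = 1/(A + 500) = 1/(500 + A))
R(E) = 2*E*(25 + E) (R(E) = (25 + E)*(2*E) = 2*E*(25 + E))
R(r(5))² = (2*(25 + 1/(500 + 5))/(500 + 5))² = (2*(25 + 1/505)/505)² = (2*(1/505)*(25 + 1/505))² = (2*(1/505)*(12626/505))² = (25252/255025)² = 637663504/65037750625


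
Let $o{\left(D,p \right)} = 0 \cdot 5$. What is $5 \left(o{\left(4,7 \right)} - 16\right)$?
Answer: $-80$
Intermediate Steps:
$o{\left(D,p \right)} = 0$
$5 \left(o{\left(4,7 \right)} - 16\right) = 5 \left(0 - 16\right) = 5 \left(-16\right) = -80$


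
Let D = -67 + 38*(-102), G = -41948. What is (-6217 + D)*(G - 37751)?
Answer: 809741840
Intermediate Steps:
D = -3943 (D = -67 - 3876 = -3943)
(-6217 + D)*(G - 37751) = (-6217 - 3943)*(-41948 - 37751) = -10160*(-79699) = 809741840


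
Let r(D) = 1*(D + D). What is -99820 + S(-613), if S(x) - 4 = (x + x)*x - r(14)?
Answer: 651694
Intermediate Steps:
r(D) = 2*D (r(D) = 1*(2*D) = 2*D)
S(x) = -24 + 2*x² (S(x) = 4 + ((x + x)*x - 2*14) = 4 + ((2*x)*x - 1*28) = 4 + (2*x² - 28) = 4 + (-28 + 2*x²) = -24 + 2*x²)
-99820 + S(-613) = -99820 + (-24 + 2*(-613)²) = -99820 + (-24 + 2*375769) = -99820 + (-24 + 751538) = -99820 + 751514 = 651694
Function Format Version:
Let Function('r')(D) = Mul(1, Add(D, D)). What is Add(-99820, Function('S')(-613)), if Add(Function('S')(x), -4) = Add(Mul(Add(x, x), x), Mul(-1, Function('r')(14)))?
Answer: 651694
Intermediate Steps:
Function('r')(D) = Mul(2, D) (Function('r')(D) = Mul(1, Mul(2, D)) = Mul(2, D))
Function('S')(x) = Add(-24, Mul(2, Pow(x, 2))) (Function('S')(x) = Add(4, Add(Mul(Add(x, x), x), Mul(-1, Mul(2, 14)))) = Add(4, Add(Mul(Mul(2, x), x), Mul(-1, 28))) = Add(4, Add(Mul(2, Pow(x, 2)), -28)) = Add(4, Add(-28, Mul(2, Pow(x, 2)))) = Add(-24, Mul(2, Pow(x, 2))))
Add(-99820, Function('S')(-613)) = Add(-99820, Add(-24, Mul(2, Pow(-613, 2)))) = Add(-99820, Add(-24, Mul(2, 375769))) = Add(-99820, Add(-24, 751538)) = Add(-99820, 751514) = 651694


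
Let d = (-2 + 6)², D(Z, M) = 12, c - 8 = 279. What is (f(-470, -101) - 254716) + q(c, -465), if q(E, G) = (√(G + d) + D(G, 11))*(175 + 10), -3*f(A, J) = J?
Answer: -757387/3 + 185*I*√449 ≈ -2.5246e+5 + 3920.1*I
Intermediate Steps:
c = 287 (c = 8 + 279 = 287)
f(A, J) = -J/3
d = 16 (d = 4² = 16)
q(E, G) = 2220 + 185*√(16 + G) (q(E, G) = (√(G + 16) + 12)*(175 + 10) = (√(16 + G) + 12)*185 = (12 + √(16 + G))*185 = 2220 + 185*√(16 + G))
(f(-470, -101) - 254716) + q(c, -465) = (-⅓*(-101) - 254716) + (2220 + 185*√(16 - 465)) = (101/3 - 254716) + (2220 + 185*√(-449)) = -764047/3 + (2220 + 185*(I*√449)) = -764047/3 + (2220 + 185*I*√449) = -757387/3 + 185*I*√449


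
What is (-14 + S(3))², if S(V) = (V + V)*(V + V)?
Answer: 484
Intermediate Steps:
S(V) = 4*V² (S(V) = (2*V)*(2*V) = 4*V²)
(-14 + S(3))² = (-14 + 4*3²)² = (-14 + 4*9)² = (-14 + 36)² = 22² = 484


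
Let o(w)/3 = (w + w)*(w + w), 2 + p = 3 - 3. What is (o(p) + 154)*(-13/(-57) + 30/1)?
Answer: 348046/57 ≈ 6106.1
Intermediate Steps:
p = -2 (p = -2 + (3 - 3) = -2 + 0 = -2)
o(w) = 12*w² (o(w) = 3*((w + w)*(w + w)) = 3*((2*w)*(2*w)) = 3*(4*w²) = 12*w²)
(o(p) + 154)*(-13/(-57) + 30/1) = (12*(-2)² + 154)*(-13/(-57) + 30/1) = (12*4 + 154)*(-13*(-1/57) + 30*1) = (48 + 154)*(13/57 + 30) = 202*(1723/57) = 348046/57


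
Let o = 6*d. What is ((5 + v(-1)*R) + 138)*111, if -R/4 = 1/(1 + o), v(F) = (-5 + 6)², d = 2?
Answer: 205905/13 ≈ 15839.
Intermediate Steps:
o = 12 (o = 6*2 = 12)
v(F) = 1 (v(F) = 1² = 1)
R = -4/13 (R = -4/(1 + 12) = -4/13 ≈ -0.30769)
((5 + v(-1)*R) + 138)*111 = ((5 + 1*(-4/13)) + 138)*111 = ((5 - 4/13) + 138)*111 = (61/13 + 138)*111 = (1855/13)*111 = 205905/13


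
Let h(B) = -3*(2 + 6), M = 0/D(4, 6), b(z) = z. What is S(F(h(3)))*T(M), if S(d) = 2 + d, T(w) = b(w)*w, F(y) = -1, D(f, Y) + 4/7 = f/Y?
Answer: 0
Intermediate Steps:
D(f, Y) = -4/7 + f/Y
M = 0 (M = 0/(-4/7 + 4/6) = 0/(-4/7 + 4*(⅙)) = 0/(-4/7 + ⅔) = 0/(2/21) = 0*(21/2) = 0)
h(B) = -24 (h(B) = -3*8 = -24)
T(w) = w² (T(w) = w*w = w²)
S(F(h(3)))*T(M) = (2 - 1)*0² = 1*0 = 0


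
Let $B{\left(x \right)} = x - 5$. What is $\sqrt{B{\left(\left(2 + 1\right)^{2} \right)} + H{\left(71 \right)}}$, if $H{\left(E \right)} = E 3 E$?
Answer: $\sqrt{15127} \approx 122.99$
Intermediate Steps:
$H{\left(E \right)} = 3 E^{2}$ ($H{\left(E \right)} = 3 E E = 3 E^{2}$)
$B{\left(x \right)} = -5 + x$ ($B{\left(x \right)} = x - 5 = -5 + x$)
$\sqrt{B{\left(\left(2 + 1\right)^{2} \right)} + H{\left(71 \right)}} = \sqrt{\left(-5 + \left(2 + 1\right)^{2}\right) + 3 \cdot 71^{2}} = \sqrt{\left(-5 + 3^{2}\right) + 3 \cdot 5041} = \sqrt{\left(-5 + 9\right) + 15123} = \sqrt{4 + 15123} = \sqrt{15127}$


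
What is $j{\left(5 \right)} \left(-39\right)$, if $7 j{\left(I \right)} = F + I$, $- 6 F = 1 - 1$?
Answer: $- \frac{195}{7} \approx -27.857$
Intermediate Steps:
$F = 0$ ($F = - \frac{1 - 1}{6} = \left(- \frac{1}{6}\right) 0 = 0$)
$j{\left(I \right)} = \frac{I}{7}$ ($j{\left(I \right)} = \frac{0 + I}{7} = \frac{I}{7}$)
$j{\left(5 \right)} \left(-39\right) = \frac{1}{7} \cdot 5 \left(-39\right) = \frac{5}{7} \left(-39\right) = - \frac{195}{7}$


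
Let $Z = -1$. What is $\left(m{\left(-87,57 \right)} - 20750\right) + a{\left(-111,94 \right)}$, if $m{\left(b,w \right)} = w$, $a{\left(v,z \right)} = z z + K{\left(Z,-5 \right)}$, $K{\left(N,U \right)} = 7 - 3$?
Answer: $-11853$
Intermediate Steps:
$K{\left(N,U \right)} = 4$
$a{\left(v,z \right)} = 4 + z^{2}$ ($a{\left(v,z \right)} = z z + 4 = z^{2} + 4 = 4 + z^{2}$)
$\left(m{\left(-87,57 \right)} - 20750\right) + a{\left(-111,94 \right)} = \left(57 - 20750\right) + \left(4 + 94^{2}\right) = -20693 + \left(4 + 8836\right) = -20693 + 8840 = -11853$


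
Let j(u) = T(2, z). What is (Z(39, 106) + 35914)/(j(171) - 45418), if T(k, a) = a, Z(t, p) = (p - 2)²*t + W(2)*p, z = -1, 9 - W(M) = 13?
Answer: -41574/4129 ≈ -10.069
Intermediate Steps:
W(M) = -4 (W(M) = 9 - 1*13 = 9 - 13 = -4)
Z(t, p) = -4*p + t*(-2 + p)² (Z(t, p) = (p - 2)²*t - 4*p = (-2 + p)²*t - 4*p = t*(-2 + p)² - 4*p = -4*p + t*(-2 + p)²)
j(u) = -1
(Z(39, 106) + 35914)/(j(171) - 45418) = ((-4*106 + 39*(-2 + 106)²) + 35914)/(-1 - 45418) = ((-424 + 39*104²) + 35914)/(-45419) = ((-424 + 39*10816) + 35914)*(-1/45419) = ((-424 + 421824) + 35914)*(-1/45419) = (421400 + 35914)*(-1/45419) = 457314*(-1/45419) = -41574/4129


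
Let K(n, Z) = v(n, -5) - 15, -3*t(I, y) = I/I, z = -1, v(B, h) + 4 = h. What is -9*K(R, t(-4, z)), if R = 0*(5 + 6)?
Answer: 216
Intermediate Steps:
R = 0 (R = 0*11 = 0)
v(B, h) = -4 + h
t(I, y) = -⅓ (t(I, y) = -I/(3*I) = -⅓*1 = -⅓)
K(n, Z) = -24 (K(n, Z) = (-4 - 5) - 15 = -9 - 15 = -24)
-9*K(R, t(-4, z)) = -9*(-24) = 216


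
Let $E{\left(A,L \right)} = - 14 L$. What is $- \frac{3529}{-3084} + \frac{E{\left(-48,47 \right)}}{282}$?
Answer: $- \frac{3667}{3084} \approx -1.189$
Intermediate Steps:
$- \frac{3529}{-3084} + \frac{E{\left(-48,47 \right)}}{282} = - \frac{3529}{-3084} + \frac{\left(-14\right) 47}{282} = \left(-3529\right) \left(- \frac{1}{3084}\right) - \frac{7}{3} = \frac{3529}{3084} - \frac{7}{3} = - \frac{3667}{3084}$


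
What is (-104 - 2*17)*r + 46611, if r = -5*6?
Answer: 50751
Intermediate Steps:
r = -30
(-104 - 2*17)*r + 46611 = (-104 - 2*17)*(-30) + 46611 = (-104 - 1*34)*(-30) + 46611 = (-104 - 34)*(-30) + 46611 = -138*(-30) + 46611 = 4140 + 46611 = 50751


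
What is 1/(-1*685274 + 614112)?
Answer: -1/71162 ≈ -1.4052e-5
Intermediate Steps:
1/(-1*685274 + 614112) = 1/(-685274 + 614112) = 1/(-71162) = -1/71162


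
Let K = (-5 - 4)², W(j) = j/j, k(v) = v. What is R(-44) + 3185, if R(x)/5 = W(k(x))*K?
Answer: 3590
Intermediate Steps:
W(j) = 1
K = 81 (K = (-9)² = 81)
R(x) = 405 (R(x) = 5*(1*81) = 5*81 = 405)
R(-44) + 3185 = 405 + 3185 = 3590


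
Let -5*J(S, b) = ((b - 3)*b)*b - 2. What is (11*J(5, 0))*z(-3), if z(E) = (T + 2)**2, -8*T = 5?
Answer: 1331/160 ≈ 8.3188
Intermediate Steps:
T = -5/8 (T = -1/8*5 = -5/8 ≈ -0.62500)
J(S, b) = 2/5 - b**2*(-3 + b)/5 (J(S, b) = -(((b - 3)*b)*b - 2)/5 = -(((-3 + b)*b)*b - 2)/5 = -((b*(-3 + b))*b - 2)/5 = -(b**2*(-3 + b) - 2)/5 = -(-2 + b**2*(-3 + b))/5 = 2/5 - b**2*(-3 + b)/5)
z(E) = 121/64 (z(E) = (-5/8 + 2)**2 = (11/8)**2 = 121/64)
(11*J(5, 0))*z(-3) = (11*(2/5 - 1/5*0**3 + (3/5)*0**2))*(121/64) = (11*(2/5 - 1/5*0 + (3/5)*0))*(121/64) = (11*(2/5 + 0 + 0))*(121/64) = (11*(2/5))*(121/64) = (22/5)*(121/64) = 1331/160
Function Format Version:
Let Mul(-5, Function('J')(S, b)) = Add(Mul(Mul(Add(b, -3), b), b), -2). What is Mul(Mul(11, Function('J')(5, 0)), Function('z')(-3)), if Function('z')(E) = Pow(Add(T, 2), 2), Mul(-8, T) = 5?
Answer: Rational(1331, 160) ≈ 8.3188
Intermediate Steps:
T = Rational(-5, 8) (T = Mul(Rational(-1, 8), 5) = Rational(-5, 8) ≈ -0.62500)
Function('J')(S, b) = Add(Rational(2, 5), Mul(Rational(-1, 5), Pow(b, 2), Add(-3, b))) (Function('J')(S, b) = Mul(Rational(-1, 5), Add(Mul(Mul(Add(b, -3), b), b), -2)) = Mul(Rational(-1, 5), Add(Mul(Mul(Add(-3, b), b), b), -2)) = Mul(Rational(-1, 5), Add(Mul(Mul(b, Add(-3, b)), b), -2)) = Mul(Rational(-1, 5), Add(Mul(Pow(b, 2), Add(-3, b)), -2)) = Mul(Rational(-1, 5), Add(-2, Mul(Pow(b, 2), Add(-3, b)))) = Add(Rational(2, 5), Mul(Rational(-1, 5), Pow(b, 2), Add(-3, b))))
Function('z')(E) = Rational(121, 64) (Function('z')(E) = Pow(Add(Rational(-5, 8), 2), 2) = Pow(Rational(11, 8), 2) = Rational(121, 64))
Mul(Mul(11, Function('J')(5, 0)), Function('z')(-3)) = Mul(Mul(11, Add(Rational(2, 5), Mul(Rational(-1, 5), Pow(0, 3)), Mul(Rational(3, 5), Pow(0, 2)))), Rational(121, 64)) = Mul(Mul(11, Add(Rational(2, 5), Mul(Rational(-1, 5), 0), Mul(Rational(3, 5), 0))), Rational(121, 64)) = Mul(Mul(11, Add(Rational(2, 5), 0, 0)), Rational(121, 64)) = Mul(Mul(11, Rational(2, 5)), Rational(121, 64)) = Mul(Rational(22, 5), Rational(121, 64)) = Rational(1331, 160)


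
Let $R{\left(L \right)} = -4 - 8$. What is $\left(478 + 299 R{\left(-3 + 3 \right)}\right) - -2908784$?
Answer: $2905674$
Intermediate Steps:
$R{\left(L \right)} = -12$
$\left(478 + 299 R{\left(-3 + 3 \right)}\right) - -2908784 = \left(478 + 299 \left(-12\right)\right) - -2908784 = \left(478 - 3588\right) + 2908784 = -3110 + 2908784 = 2905674$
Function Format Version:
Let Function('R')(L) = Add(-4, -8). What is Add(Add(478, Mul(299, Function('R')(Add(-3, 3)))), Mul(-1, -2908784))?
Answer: 2905674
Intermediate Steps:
Function('R')(L) = -12
Add(Add(478, Mul(299, Function('R')(Add(-3, 3)))), Mul(-1, -2908784)) = Add(Add(478, Mul(299, -12)), Mul(-1, -2908784)) = Add(Add(478, -3588), 2908784) = Add(-3110, 2908784) = 2905674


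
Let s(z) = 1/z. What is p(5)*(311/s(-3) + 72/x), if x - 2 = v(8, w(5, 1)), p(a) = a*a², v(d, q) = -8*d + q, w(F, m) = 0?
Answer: -3619875/31 ≈ -1.1677e+5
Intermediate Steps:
v(d, q) = q - 8*d
p(a) = a³
x = -62 (x = 2 + (0 - 8*8) = 2 + (0 - 64) = 2 - 64 = -62)
p(5)*(311/s(-3) + 72/x) = 5³*(311/(1/(-3)) + 72/(-62)) = 125*(311/(-⅓) + 72*(-1/62)) = 125*(311*(-3) - 36/31) = 125*(-933 - 36/31) = 125*(-28959/31) = -3619875/31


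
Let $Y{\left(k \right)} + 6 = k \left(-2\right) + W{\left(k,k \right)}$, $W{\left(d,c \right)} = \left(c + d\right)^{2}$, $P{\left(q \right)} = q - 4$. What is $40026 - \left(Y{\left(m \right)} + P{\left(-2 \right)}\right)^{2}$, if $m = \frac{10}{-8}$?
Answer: $\frac{640247}{16} \approx 40015.0$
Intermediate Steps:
$P{\left(q \right)} = -4 + q$ ($P{\left(q \right)} = q - 4 = -4 + q$)
$m = - \frac{5}{4}$ ($m = 10 \left(- \frac{1}{8}\right) = - \frac{5}{4} \approx -1.25$)
$Y{\left(k \right)} = -6 - 2 k + 4 k^{2}$ ($Y{\left(k \right)} = -6 + \left(k \left(-2\right) + \left(k + k\right)^{2}\right) = -6 - \left(- 4 k^{2} + 2 k\right) = -6 + \left(- 2 k + 4 k^{2}\right) = -6 - 2 k + 4 k^{2}$)
$40026 - \left(Y{\left(m \right)} + P{\left(-2 \right)}\right)^{2} = 40026 - \left(\left(-6 - - \frac{5}{2} + 4 \left(- \frac{5}{4}\right)^{2}\right) - 6\right)^{2} = 40026 - \left(\left(-6 + \frac{5}{2} + 4 \cdot \frac{25}{16}\right) - 6\right)^{2} = 40026 - \left(\left(-6 + \frac{5}{2} + \frac{25}{4}\right) - 6\right)^{2} = 40026 - \left(\frac{11}{4} - 6\right)^{2} = 40026 - \left(- \frac{13}{4}\right)^{2} = 40026 - \frac{169}{16} = \frac{640247}{16}$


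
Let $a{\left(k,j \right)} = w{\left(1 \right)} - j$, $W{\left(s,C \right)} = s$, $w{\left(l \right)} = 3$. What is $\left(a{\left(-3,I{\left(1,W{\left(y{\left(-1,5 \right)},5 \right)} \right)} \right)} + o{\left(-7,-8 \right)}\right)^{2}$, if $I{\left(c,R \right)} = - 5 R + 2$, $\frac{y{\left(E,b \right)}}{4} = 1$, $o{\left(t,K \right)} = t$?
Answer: $196$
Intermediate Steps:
$y{\left(E,b \right)} = 4$ ($y{\left(E,b \right)} = 4 \cdot 1 = 4$)
$I{\left(c,R \right)} = 2 - 5 R$
$a{\left(k,j \right)} = 3 - j$
$\left(a{\left(-3,I{\left(1,W{\left(y{\left(-1,5 \right)},5 \right)} \right)} \right)} + o{\left(-7,-8 \right)}\right)^{2} = \left(\left(3 - \left(2 - 20\right)\right) - 7\right)^{2} = \left(\left(3 - -18\right) - 7\right)^{2} = \left(\left(3 + 18\right) - 7\right)^{2} = \left(21 - 7\right)^{2} = 14^{2} = 196$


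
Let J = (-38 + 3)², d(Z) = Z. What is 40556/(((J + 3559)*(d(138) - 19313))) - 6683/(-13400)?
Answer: 1531273813/3073062200 ≈ 0.49829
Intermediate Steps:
J = 1225 (J = (-35)² = 1225)
40556/(((J + 3559)*(d(138) - 19313))) - 6683/(-13400) = 40556/(((1225 + 3559)*(138 - 19313))) - 6683/(-13400) = 40556/((4784*(-19175))) - 6683*(-1/13400) = 40556/(-91733200) + 6683/13400 = 40556*(-1/91733200) + 6683/13400 = -10139/22933300 + 6683/13400 = 1531273813/3073062200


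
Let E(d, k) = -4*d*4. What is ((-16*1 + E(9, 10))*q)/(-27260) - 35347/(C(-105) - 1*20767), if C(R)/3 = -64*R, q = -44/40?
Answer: 240863097/4136705 ≈ 58.226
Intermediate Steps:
q = -11/10 (q = -44*1/40 = -11/10 ≈ -1.1000)
E(d, k) = -16*d
C(R) = -192*R (C(R) = 3*(-64*R) = -192*R)
((-16*1 + E(9, 10))*q)/(-27260) - 35347/(C(-105) - 1*20767) = ((-16*1 - 16*9)*(-11/10))/(-27260) - 35347/(-192*(-105) - 1*20767) = ((-16 - 144)*(-11/10))*(-1/27260) - 35347/(20160 - 20767) = -160*(-11/10)*(-1/27260) - 35347/(-607) = 176*(-1/27260) - 35347*(-1/607) = -44/6815 + 35347/607 = 240863097/4136705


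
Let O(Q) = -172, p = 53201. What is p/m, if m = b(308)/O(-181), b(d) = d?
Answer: -2287643/77 ≈ -29710.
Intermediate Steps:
m = -77/43 (m = 308/(-172) = 308*(-1/172) = -77/43 ≈ -1.7907)
p/m = 53201/(-77/43) = 53201*(-43/77) = -2287643/77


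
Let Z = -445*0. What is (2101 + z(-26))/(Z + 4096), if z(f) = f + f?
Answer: 2049/4096 ≈ 0.50024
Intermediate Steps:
z(f) = 2*f
Z = 0
(2101 + z(-26))/(Z + 4096) = (2101 + 2*(-26))/(0 + 4096) = (2101 - 52)/4096 = 2049*(1/4096) = 2049/4096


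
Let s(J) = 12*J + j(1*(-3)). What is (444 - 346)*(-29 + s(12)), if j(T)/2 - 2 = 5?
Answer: 12642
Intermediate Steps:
j(T) = 14 (j(T) = 4 + 2*5 = 4 + 10 = 14)
s(J) = 14 + 12*J (s(J) = 12*J + 14 = 14 + 12*J)
(444 - 346)*(-29 + s(12)) = (444 - 346)*(-29 + (14 + 12*12)) = 98*(-29 + (14 + 144)) = 98*(-29 + 158) = 98*129 = 12642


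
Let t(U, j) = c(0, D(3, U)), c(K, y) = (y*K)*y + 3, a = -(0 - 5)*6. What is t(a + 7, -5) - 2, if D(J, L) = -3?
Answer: 1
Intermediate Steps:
a = 30 (a = -(-5)*6 = -1*(-30) = 30)
c(K, y) = 3 + K*y² (c(K, y) = (K*y)*y + 3 = K*y² + 3 = 3 + K*y²)
t(U, j) = 3 (t(U, j) = 3 + 0*(-3)² = 3 + 0*9 = 3 + 0 = 3)
t(a + 7, -5) - 2 = 3 - 2 = 1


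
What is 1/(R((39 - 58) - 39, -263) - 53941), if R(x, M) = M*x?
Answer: -1/38687 ≈ -2.5848e-5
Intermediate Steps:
1/(R((39 - 58) - 39, -263) - 53941) = 1/(-263*((39 - 58) - 39) - 53941) = 1/(-263*(-19 - 39) - 53941) = 1/(-263*(-58) - 53941) = 1/(15254 - 53941) = 1/(-38687) = -1/38687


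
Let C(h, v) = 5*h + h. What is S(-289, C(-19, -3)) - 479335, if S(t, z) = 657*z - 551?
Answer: -554784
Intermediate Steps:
C(h, v) = 6*h
S(t, z) = -551 + 657*z
S(-289, C(-19, -3)) - 479335 = (-551 + 657*(6*(-19))) - 479335 = (-551 + 657*(-114)) - 479335 = (-551 - 74898) - 479335 = -75449 - 479335 = -554784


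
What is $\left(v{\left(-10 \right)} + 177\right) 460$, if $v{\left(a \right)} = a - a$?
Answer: $81420$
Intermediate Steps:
$v{\left(a \right)} = 0$
$\left(v{\left(-10 \right)} + 177\right) 460 = \left(0 + 177\right) 460 = 177 \cdot 460 = 81420$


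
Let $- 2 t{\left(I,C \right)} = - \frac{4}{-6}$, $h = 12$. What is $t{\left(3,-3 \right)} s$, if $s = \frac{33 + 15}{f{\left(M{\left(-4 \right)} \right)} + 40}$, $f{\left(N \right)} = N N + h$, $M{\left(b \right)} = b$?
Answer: $- \frac{4}{17} \approx -0.23529$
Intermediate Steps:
$t{\left(I,C \right)} = - \frac{1}{3}$ ($t{\left(I,C \right)} = - \frac{\left(-4\right) \frac{1}{-6}}{2} = - \frac{\left(-4\right) \left(- \frac{1}{6}\right)}{2} = \left(- \frac{1}{2}\right) \frac{2}{3} = - \frac{1}{3}$)
$f{\left(N \right)} = 12 + N^{2}$ ($f{\left(N \right)} = N N + 12 = N^{2} + 12 = 12 + N^{2}$)
$s = \frac{12}{17}$ ($s = \frac{33 + 15}{\left(12 + \left(-4\right)^{2}\right) + 40} = \frac{48}{\left(12 + 16\right) + 40} = \frac{48}{28 + 40} = \frac{48}{68} = 48 \cdot \frac{1}{68} = \frac{12}{17} \approx 0.70588$)
$t{\left(3,-3 \right)} s = \left(- \frac{1}{3}\right) \frac{12}{17} = - \frac{4}{17}$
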